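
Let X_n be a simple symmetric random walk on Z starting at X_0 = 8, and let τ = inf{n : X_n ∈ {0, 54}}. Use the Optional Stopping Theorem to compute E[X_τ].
E[X_τ] = 8

X_n is a martingale and τ is a bounded-mean stopping time (indeed τ is finite a.s. with bounded expectation since the walk is in a bounded region). By the OST, E[X_τ] = E[X_0] = 8. Equivalently: E[X_τ] = 54 · P(hit 54 first) + 0 · P(hit 0 first) = 54 · (8/54) = 8.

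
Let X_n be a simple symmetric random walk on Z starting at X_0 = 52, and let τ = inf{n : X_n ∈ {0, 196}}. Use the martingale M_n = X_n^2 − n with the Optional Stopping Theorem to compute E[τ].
E[τ] = 7488

M_n = X_n^2 − n is a martingale (since E[X_{n+1}^2 | F_n] = X_n^2 + 1). By OST (τ has finite mean in a bounded region), E[M_τ] = E[M_0] = X_0^2 − 0 = 52^2 = 2704. Also E[M_τ] = E[X_τ^2] − E[τ]. The walk exits at 0 or 196, with P(hit 196 first) = 52/196, so E[X_τ^2] = 196^2 · 52/196 + 0 = 10192. Thus E[τ] = E[X_τ^2] − E[M_τ] = 10192 − 2704 = 7488 = 52(196 − 52) = 7488.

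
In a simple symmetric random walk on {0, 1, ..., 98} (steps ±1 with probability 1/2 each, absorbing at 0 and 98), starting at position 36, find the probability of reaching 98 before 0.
P(hit 98 before 0) = 36/98 = 18/49

Let u_k = P(hit 98 before 0 | start at k). Then u_0 = 0, u_98 = 1, and u_k = u_{k-1}/2 + u_{k+1}/2 for 1 ≤ k ≤ 97. This harmonic recurrence is solved by u_k = k/98, giving u_36 = 36/98 = 18/49.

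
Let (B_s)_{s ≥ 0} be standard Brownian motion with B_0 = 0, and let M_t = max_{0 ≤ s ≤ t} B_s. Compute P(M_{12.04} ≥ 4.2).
P(M_{12.04} ≥ 4.2) = 2·P(B_{12.04} ≥ 4.2) = 2(1 − Φ(4.2/√12.04)) ≈ 0.2261

By the reflection principle for Brownian motion, P(M_t ≥ a) = 2 · P(B_t ≥ a) for a ≥ 0. Since B_t ~ N(0, t), P(B_t ≥ 4.2) = 1 − Φ(4.2/√t) = 1 − Φ(4.2/√12.04) = 1 − Φ(1.2104). So
  P(M_{12.04} ≥ 4.2) = 2(1 − Φ(1.2104)) ≈ 0.2261.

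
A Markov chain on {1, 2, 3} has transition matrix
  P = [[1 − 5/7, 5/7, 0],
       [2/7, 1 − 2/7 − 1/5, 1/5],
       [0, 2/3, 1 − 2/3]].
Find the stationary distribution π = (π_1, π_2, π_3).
π = (4/17, 10/17, 3/17)

This is a birth-death chain on three states, which satisfies detailed balance: π_1 · P_{12} = π_2 · P_{21} and π_2 · P_{23} = π_3 · P_{32}.
From π_1 · 5/7 = π_2 · 2/7: π_2/π_1 = (5/7)/(2/7) = 5/2.
From π_2 · 1/5 = π_3 · 2/3: π_3/π_2 = (1/5)/(2/3) = 3/10.
Take π_1 proportional to 1; then unnormalized π = (1, 5/2, 3/4). Normalize by dividing by the sum 17/4:
  π = (4/17, 10/17, 3/17).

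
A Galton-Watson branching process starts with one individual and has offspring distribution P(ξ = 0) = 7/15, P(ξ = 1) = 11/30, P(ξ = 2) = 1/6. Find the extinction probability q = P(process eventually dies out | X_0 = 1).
q = 1

Mean offspring μ = 0·7/15 + 1·11/30 + 2·1/6 = 7/10 ≤ 1. For μ ≤ 1 with offspring not concentrated at 1, the Galton-Watson process goes extinct almost surely, so q = 1.
(Algebraic check: The pgf is f(s) = 7/15 + 11/30·s + 1/6·s². The extinction probability q is the smallest fixed point of f in [0, 1]. Setting s = f(s):
  1/6·s² + (11/30 − 1)·s + 7/15 = 0
  1/6·s² − (7/15 + 1/6)·s + 7/15 = 0
which factors as (s − 1)·(1/6·s − 7/15) = 0, giving roots s = 1 and s = (7/15)/(1/6) = 14/5. Since 14/5 ≥ 1, the smallest root in [0, 1] is s = 1.)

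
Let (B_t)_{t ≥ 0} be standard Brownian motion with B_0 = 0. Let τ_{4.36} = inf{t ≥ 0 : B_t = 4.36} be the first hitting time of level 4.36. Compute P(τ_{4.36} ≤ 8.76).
P(τ_{4.36} ≤ 8.76) = 2(1 − Φ(4.36/√8.76)) = 2(1 − Φ(1.4731)) ≈ 0.1407

By the reflection principle for standard BM, P(τ_b ≤ t) = 2 · P(B_t ≥ b). Since B_t ~ N(0, t), P(B_t ≥ 4.36) = 1 − Φ(4.36/√t) = 1 − Φ(4.36/√8.76) = 1 − Φ(1.4731) ≈ 0.07036. Doubling: P(τ_{4.36} ≤ 8.76) ≈ 2 · 0.07036 = 0.14072 ≈ 0.1407.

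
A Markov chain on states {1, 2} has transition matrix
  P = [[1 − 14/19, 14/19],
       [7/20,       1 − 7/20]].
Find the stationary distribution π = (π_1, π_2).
π_1 = 19/59, π_2 = 40/59

Solve πP = π with π_1 + π_2 = 1. From πP = π: π_1 · (1 − 14/19) + π_2 · 7/20 = π_1 ⇒ π_2 · 7/20 = π_1 · 14/19 ⇒ π_2/π_1 = (14/19)/(7/20) = 40/19. Together with π_1 + π_2 = 1:
  π_1 = (7/20)/(14/19 + 7/20) = (7/20)/(413/380) = 19/59,
  π_2 = (14/19)/(14/19 + 7/20) = (14/19)/(413/380) = 40/59.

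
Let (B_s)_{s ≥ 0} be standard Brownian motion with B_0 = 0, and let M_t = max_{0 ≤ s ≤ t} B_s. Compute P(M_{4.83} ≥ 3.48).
P(M_{4.83} ≥ 3.48) = 2·P(B_{4.83} ≥ 3.48) = 2(1 − Φ(3.48/√4.83)) ≈ 0.1133

By the reflection principle for Brownian motion, P(M_t ≥ a) = 2 · P(B_t ≥ a) for a ≥ 0. Since B_t ~ N(0, t), P(B_t ≥ 3.48) = 1 − Φ(3.48/√t) = 1 − Φ(3.48/√4.83) = 1 − Φ(1.5835). So
  P(M_{4.83} ≥ 3.48) = 2(1 − Φ(1.5835)) ≈ 0.1133.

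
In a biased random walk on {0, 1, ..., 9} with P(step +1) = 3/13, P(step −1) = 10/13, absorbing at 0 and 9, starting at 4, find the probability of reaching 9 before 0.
P(hit 9 before 0) = (1 − (10/3)^4) / (1 − (10/3)^9) = 344331/142854331

Let u_k denote P(reach 9 before 0 | start at k). Boundary: u_0 = 0, u_9 = 1. Recurrence: u_k = 3/13·u_{k+1} + 10/13·u_{k-1} for 1 ≤ k ≤ 8. Try u_k = A + B·r^k with r = q/p = (10/13)/(3/13) = 10/3. Substitution satisfies the recurrence; boundary conditions give:
  u_k = (1 − r^k) / (1 − r^N) = (1 − (10/3)^4) / (1 − (10/3)^9) = 344331/142854331.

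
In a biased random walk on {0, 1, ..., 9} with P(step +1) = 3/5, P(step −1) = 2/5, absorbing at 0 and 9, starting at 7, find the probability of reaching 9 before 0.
P(hit 9 before 0) = (1 − (2/3)^7) / (1 − (2/3)^9) = 18531/19171

Let u_k denote P(reach 9 before 0 | start at k). Boundary: u_0 = 0, u_9 = 1. Recurrence: u_k = 3/5·u_{k+1} + 2/5·u_{k-1} for 1 ≤ k ≤ 8. Try u_k = A + B·r^k with r = q/p = (2/5)/(3/5) = 2/3. Substitution satisfies the recurrence; boundary conditions give:
  u_k = (1 − r^k) / (1 − r^N) = (1 − (2/3)^7) / (1 − (2/3)^9) = 18531/19171.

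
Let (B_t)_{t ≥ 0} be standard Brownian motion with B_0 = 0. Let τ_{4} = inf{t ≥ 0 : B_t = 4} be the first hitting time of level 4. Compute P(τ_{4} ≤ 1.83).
P(τ_{4} ≤ 1.83) = 2(1 − Φ(4/√1.83)) = 2(1 − Φ(2.9569)) ≈ 0.0031

By the reflection principle for standard BM, P(τ_b ≤ t) = 2 · P(B_t ≥ b). Since B_t ~ N(0, t), P(B_t ≥ 4) = 1 − Φ(4/√t) = 1 − Φ(4/√1.83) = 1 − Φ(2.9569) ≈ 0.00155. Doubling: P(τ_{4} ≤ 1.83) ≈ 2 · 0.00155 = 0.00310 ≈ 0.0031.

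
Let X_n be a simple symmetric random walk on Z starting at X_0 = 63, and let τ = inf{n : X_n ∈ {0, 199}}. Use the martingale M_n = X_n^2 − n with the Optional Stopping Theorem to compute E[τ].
E[τ] = 8568

M_n = X_n^2 − n is a martingale (since E[X_{n+1}^2 | F_n] = X_n^2 + 1). By OST (τ has finite mean in a bounded region), E[M_τ] = E[M_0] = X_0^2 − 0 = 63^2 = 3969. Also E[M_τ] = E[X_τ^2] − E[τ]. The walk exits at 0 or 199, with P(hit 199 first) = 63/199, so E[X_τ^2] = 199^2 · 63/199 + 0 = 12537. Thus E[τ] = E[X_τ^2] − E[M_τ] = 12537 − 3969 = 8568 = 63(199 − 63) = 8568.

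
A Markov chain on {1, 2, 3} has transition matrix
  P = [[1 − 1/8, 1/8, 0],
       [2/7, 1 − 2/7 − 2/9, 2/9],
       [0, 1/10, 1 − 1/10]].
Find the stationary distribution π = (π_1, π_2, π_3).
π = (144/347, 63/347, 140/347)

This is a birth-death chain on three states, which satisfies detailed balance: π_1 · P_{12} = π_2 · P_{21} and π_2 · P_{23} = π_3 · P_{32}.
From π_1 · 1/8 = π_2 · 2/7: π_2/π_1 = (1/8)/(2/7) = 7/16.
From π_2 · 2/9 = π_3 · 1/10: π_3/π_2 = (2/9)/(1/10) = 20/9.
Take π_1 proportional to 1; then unnormalized π = (1, 7/16, 35/36). Normalize by dividing by the sum 347/144:
  π = (144/347, 63/347, 140/347).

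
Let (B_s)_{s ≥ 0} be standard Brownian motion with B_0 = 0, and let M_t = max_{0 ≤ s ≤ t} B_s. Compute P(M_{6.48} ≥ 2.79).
P(M_{6.48} ≥ 2.79) = 2·P(B_{6.48} ≥ 2.79) = 2(1 − Φ(2.79/√6.48)) ≈ 0.2731

By the reflection principle for Brownian motion, P(M_t ≥ a) = 2 · P(B_t ≥ a) for a ≥ 0. Since B_t ~ N(0, t), P(B_t ≥ 2.79) = 1 − Φ(2.79/√t) = 1 − Φ(2.79/√6.48) = 1 − Φ(1.0960). So
  P(M_{6.48} ≥ 2.79) = 2(1 − Φ(1.0960)) ≈ 0.2731.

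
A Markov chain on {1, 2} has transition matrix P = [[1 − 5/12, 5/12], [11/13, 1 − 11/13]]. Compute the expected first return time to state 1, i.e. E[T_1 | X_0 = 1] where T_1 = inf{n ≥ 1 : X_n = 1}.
E[T_1 | X_0 = 1] = 1/π_1 = 197/132

For an irreducible recurrent Markov chain with stationary distribution π, E[T_i | X_0 = i] = 1/π_i (Kac's formula). Here π_1 = (11/13)/(5/12 + 11/13) = (11/13)/(197/156) = 132/197, so E[T_1 | X_0 = 1] = 1/π_1 = (5/12 + 11/13)/(11/13) = (197/156)/(11/13) = 197/132.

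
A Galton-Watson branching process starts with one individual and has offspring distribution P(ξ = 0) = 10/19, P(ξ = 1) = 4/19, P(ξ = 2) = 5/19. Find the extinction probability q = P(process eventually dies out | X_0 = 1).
q = 1

Mean offspring μ = 0·10/19 + 1·4/19 + 2·5/19 = 14/19 ≤ 1. For μ ≤ 1 with offspring not concentrated at 1, the Galton-Watson process goes extinct almost surely, so q = 1.
(Algebraic check: The pgf is f(s) = 10/19 + 4/19·s + 5/19·s². The extinction probability q is the smallest fixed point of f in [0, 1]. Setting s = f(s):
  5/19·s² + (4/19 − 1)·s + 10/19 = 0
  5/19·s² − (10/19 + 5/19)·s + 10/19 = 0
which factors as (s − 1)·(5/19·s − 10/19) = 0, giving roots s = 1 and s = (10/19)/(5/19) = 2. Since 2 ≥ 1, the smallest root in [0, 1] is s = 1.)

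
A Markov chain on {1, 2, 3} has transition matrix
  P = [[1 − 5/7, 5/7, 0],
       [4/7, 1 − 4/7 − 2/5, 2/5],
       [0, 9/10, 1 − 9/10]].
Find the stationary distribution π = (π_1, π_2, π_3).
π = (36/101, 45/101, 20/101)

This is a birth-death chain on three states, which satisfies detailed balance: π_1 · P_{12} = π_2 · P_{21} and π_2 · P_{23} = π_3 · P_{32}.
From π_1 · 5/7 = π_2 · 4/7: π_2/π_1 = (5/7)/(4/7) = 5/4.
From π_2 · 2/5 = π_3 · 9/10: π_3/π_2 = (2/5)/(9/10) = 4/9.
Take π_1 proportional to 1; then unnormalized π = (1, 5/4, 5/9). Normalize by dividing by the sum 101/36:
  π = (36/101, 45/101, 20/101).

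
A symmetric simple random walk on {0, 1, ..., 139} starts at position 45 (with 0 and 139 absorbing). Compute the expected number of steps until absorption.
E[τ | X_0 = 45] = 4230

Let v_k = E[τ | X_0 = k]. Boundary: v_0 = v_139 = 0. Recurrence: v_k = 1 + (v_{k-1} + v_{k+1})/2 for 1 ≤ k ≤ 138. The particular solution to v_k − (v_{k-1} + v_{k+1})/2 = 1 is v_k = −k^2. Adding homogeneous solution A + B k and matching boundaries gives v_k = k (139 − k). Substituting k = 45: v_45 = 45 · 94 = 4230.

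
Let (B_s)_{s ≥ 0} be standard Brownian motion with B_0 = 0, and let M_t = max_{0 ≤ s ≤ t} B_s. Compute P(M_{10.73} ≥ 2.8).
P(M_{10.73} ≥ 2.8) = 2·P(B_{10.73} ≥ 2.8) = 2(1 − Φ(2.8/√10.73)) ≈ 0.3927

By the reflection principle for Brownian motion, P(M_t ≥ a) = 2 · P(B_t ≥ a) for a ≥ 0. Since B_t ~ N(0, t), P(B_t ≥ 2.8) = 1 − Φ(2.8/√t) = 1 − Φ(2.8/√10.73) = 1 − Φ(0.8548). So
  P(M_{10.73} ≥ 2.8) = 2(1 − Φ(0.8548)) ≈ 0.3927.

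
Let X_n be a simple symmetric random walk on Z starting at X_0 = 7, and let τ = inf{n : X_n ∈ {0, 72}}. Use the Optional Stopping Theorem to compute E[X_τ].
E[X_τ] = 7

X_n is a martingale and τ is a bounded-mean stopping time (indeed τ is finite a.s. with bounded expectation since the walk is in a bounded region). By the OST, E[X_τ] = E[X_0] = 7. Equivalently: E[X_τ] = 72 · P(hit 72 first) + 0 · P(hit 0 first) = 72 · (7/72) = 7.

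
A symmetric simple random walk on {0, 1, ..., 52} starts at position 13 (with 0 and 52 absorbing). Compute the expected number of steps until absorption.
E[τ | X_0 = 13] = 507

Let v_k = E[τ | X_0 = k]. Boundary: v_0 = v_52 = 0. Recurrence: v_k = 1 + (v_{k-1} + v_{k+1})/2 for 1 ≤ k ≤ 51. The particular solution to v_k − (v_{k-1} + v_{k+1})/2 = 1 is v_k = −k^2. Adding homogeneous solution A + B k and matching boundaries gives v_k = k (52 − k). Substituting k = 13: v_13 = 13 · 39 = 507.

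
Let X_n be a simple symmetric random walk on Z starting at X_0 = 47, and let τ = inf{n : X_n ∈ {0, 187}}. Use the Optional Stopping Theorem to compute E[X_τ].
E[X_τ] = 47

X_n is a martingale and τ is a bounded-mean stopping time (indeed τ is finite a.s. with bounded expectation since the walk is in a bounded region). By the OST, E[X_τ] = E[X_0] = 47. Equivalently: E[X_τ] = 187 · P(hit 187 first) + 0 · P(hit 0 first) = 187 · (47/187) = 47.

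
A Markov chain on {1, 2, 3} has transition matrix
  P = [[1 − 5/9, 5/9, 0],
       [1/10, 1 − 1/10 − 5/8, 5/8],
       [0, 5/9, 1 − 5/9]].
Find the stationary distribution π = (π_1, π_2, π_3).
π = (36/461, 200/461, 225/461)

This is a birth-death chain on three states, which satisfies detailed balance: π_1 · P_{12} = π_2 · P_{21} and π_2 · P_{23} = π_3 · P_{32}.
From π_1 · 5/9 = π_2 · 1/10: π_2/π_1 = (5/9)/(1/10) = 50/9.
From π_2 · 5/8 = π_3 · 5/9: π_3/π_2 = (5/8)/(5/9) = 9/8.
Take π_1 proportional to 1; then unnormalized π = (1, 50/9, 25/4). Normalize by dividing by the sum 461/36:
  π = (36/461, 200/461, 225/461).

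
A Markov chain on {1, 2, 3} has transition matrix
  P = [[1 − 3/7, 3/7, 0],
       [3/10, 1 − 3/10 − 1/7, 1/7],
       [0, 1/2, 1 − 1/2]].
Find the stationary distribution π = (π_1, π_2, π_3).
π = (49/139, 70/139, 20/139)

This is a birth-death chain on three states, which satisfies detailed balance: π_1 · P_{12} = π_2 · P_{21} and π_2 · P_{23} = π_3 · P_{32}.
From π_1 · 3/7 = π_2 · 3/10: π_2/π_1 = (3/7)/(3/10) = 10/7.
From π_2 · 1/7 = π_3 · 1/2: π_3/π_2 = (1/7)/(1/2) = 2/7.
Take π_1 proportional to 1; then unnormalized π = (1, 10/7, 20/49). Normalize by dividing by the sum 139/49:
  π = (49/139, 70/139, 20/139).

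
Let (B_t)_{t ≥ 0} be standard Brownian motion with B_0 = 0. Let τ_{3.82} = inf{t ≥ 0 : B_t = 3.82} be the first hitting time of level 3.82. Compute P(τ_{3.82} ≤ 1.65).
P(τ_{3.82} ≤ 1.65) = 2(1 − Φ(3.82/√1.65)) = 2(1 − Φ(2.9739)) ≈ 0.0029

By the reflection principle for standard BM, P(τ_b ≤ t) = 2 · P(B_t ≥ b). Since B_t ~ N(0, t), P(B_t ≥ 3.82) = 1 − Φ(3.82/√t) = 1 − Φ(3.82/√1.65) = 1 − Φ(2.9739) ≈ 0.00147. Doubling: P(τ_{3.82} ≤ 1.65) ≈ 2 · 0.00147 = 0.00294 ≈ 0.0029.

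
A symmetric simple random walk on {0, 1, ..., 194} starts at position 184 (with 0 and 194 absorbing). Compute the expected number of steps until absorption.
E[τ | X_0 = 184] = 1840

Let v_k = E[τ | X_0 = k]. Boundary: v_0 = v_194 = 0. Recurrence: v_k = 1 + (v_{k-1} + v_{k+1})/2 for 1 ≤ k ≤ 193. The particular solution to v_k − (v_{k-1} + v_{k+1})/2 = 1 is v_k = −k^2. Adding homogeneous solution A + B k and matching boundaries gives v_k = k (194 − k). Substituting k = 184: v_184 = 184 · 10 = 1840.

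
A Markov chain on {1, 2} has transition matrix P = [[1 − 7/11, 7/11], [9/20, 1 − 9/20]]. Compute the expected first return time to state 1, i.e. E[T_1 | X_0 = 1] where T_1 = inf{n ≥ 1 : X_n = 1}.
E[T_1 | X_0 = 1] = 1/π_1 = 239/99

For an irreducible recurrent Markov chain with stationary distribution π, E[T_i | X_0 = i] = 1/π_i (Kac's formula). Here π_1 = (9/20)/(7/11 + 9/20) = (9/20)/(239/220) = 99/239, so E[T_1 | X_0 = 1] = 1/π_1 = (7/11 + 9/20)/(9/20) = (239/220)/(9/20) = 239/99.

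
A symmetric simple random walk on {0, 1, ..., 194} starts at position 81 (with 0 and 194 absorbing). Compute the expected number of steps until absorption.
E[τ | X_0 = 81] = 9153

Let v_k = E[τ | X_0 = k]. Boundary: v_0 = v_194 = 0. Recurrence: v_k = 1 + (v_{k-1} + v_{k+1})/2 for 1 ≤ k ≤ 193. The particular solution to v_k − (v_{k-1} + v_{k+1})/2 = 1 is v_k = −k^2. Adding homogeneous solution A + B k and matching boundaries gives v_k = k (194 − k). Substituting k = 81: v_81 = 81 · 113 = 9153.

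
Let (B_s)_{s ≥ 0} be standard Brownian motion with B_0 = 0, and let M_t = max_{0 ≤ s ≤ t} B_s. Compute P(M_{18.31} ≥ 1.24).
P(M_{18.31} ≥ 1.24) = 2·P(B_{18.31} ≥ 1.24) = 2(1 − Φ(1.24/√18.31)) ≈ 0.7720

By the reflection principle for Brownian motion, P(M_t ≥ a) = 2 · P(B_t ≥ a) for a ≥ 0. Since B_t ~ N(0, t), P(B_t ≥ 1.24) = 1 − Φ(1.24/√t) = 1 − Φ(1.24/√18.31) = 1 − Φ(0.2898). So
  P(M_{18.31} ≥ 1.24) = 2(1 − Φ(0.2898)) ≈ 0.7720.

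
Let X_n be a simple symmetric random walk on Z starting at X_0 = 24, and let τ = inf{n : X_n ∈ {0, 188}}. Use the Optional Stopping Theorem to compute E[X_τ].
E[X_τ] = 24

X_n is a martingale and τ is a bounded-mean stopping time (indeed τ is finite a.s. with bounded expectation since the walk is in a bounded region). By the OST, E[X_τ] = E[X_0] = 24. Equivalently: E[X_τ] = 188 · P(hit 188 first) + 0 · P(hit 0 first) = 188 · (24/188) = 24.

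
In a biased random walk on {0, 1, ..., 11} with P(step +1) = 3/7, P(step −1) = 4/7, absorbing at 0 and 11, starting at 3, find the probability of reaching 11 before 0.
P(hit 11 before 0) = (1 − (4/3)^3) / (1 − (4/3)^11) = 242757/4017157

Let u_k denote P(reach 11 before 0 | start at k). Boundary: u_0 = 0, u_11 = 1. Recurrence: u_k = 3/7·u_{k+1} + 4/7·u_{k-1} for 1 ≤ k ≤ 10. Try u_k = A + B·r^k with r = q/p = (4/7)/(3/7) = 4/3. Substitution satisfies the recurrence; boundary conditions give:
  u_k = (1 − r^k) / (1 − r^N) = (1 − (4/3)^3) / (1 − (4/3)^11) = 242757/4017157.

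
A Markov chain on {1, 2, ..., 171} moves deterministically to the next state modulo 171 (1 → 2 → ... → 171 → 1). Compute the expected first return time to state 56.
E[T_56 | X_0 = 56] = 171

The chain cycles deterministically, so starting at state 56 it returns in exactly 171 steps. Equivalently, the stationary distribution is uniform π_j = 1/171 for every state j, so by Kac's formula E[T_56] = 1/π_56 = 171.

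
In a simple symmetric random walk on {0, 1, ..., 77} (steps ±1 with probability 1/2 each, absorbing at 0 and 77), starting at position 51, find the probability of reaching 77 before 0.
P(hit 77 before 0) = 51/77

Let u_k = P(hit 77 before 0 | start at k). Then u_0 = 0, u_77 = 1, and u_k = u_{k-1}/2 + u_{k+1}/2 for 1 ≤ k ≤ 76. This harmonic recurrence is solved by u_k = k/77, giving u_51 = 51/77.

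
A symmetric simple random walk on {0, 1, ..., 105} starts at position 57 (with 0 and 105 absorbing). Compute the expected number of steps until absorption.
E[τ | X_0 = 57] = 2736

Let v_k = E[τ | X_0 = k]. Boundary: v_0 = v_105 = 0. Recurrence: v_k = 1 + (v_{k-1} + v_{k+1})/2 for 1 ≤ k ≤ 104. The particular solution to v_k − (v_{k-1} + v_{k+1})/2 = 1 is v_k = −k^2. Adding homogeneous solution A + B k and matching boundaries gives v_k = k (105 − k). Substituting k = 57: v_57 = 57 · 48 = 2736.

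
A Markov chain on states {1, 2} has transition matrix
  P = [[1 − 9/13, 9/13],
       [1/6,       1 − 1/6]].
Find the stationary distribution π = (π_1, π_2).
π_1 = 13/67, π_2 = 54/67

Solve πP = π with π_1 + π_2 = 1. From πP = π: π_1 · (1 − 9/13) + π_2 · 1/6 = π_1 ⇒ π_2 · 1/6 = π_1 · 9/13 ⇒ π_2/π_1 = (9/13)/(1/6) = 54/13. Together with π_1 + π_2 = 1:
  π_1 = (1/6)/(9/13 + 1/6) = (1/6)/(67/78) = 13/67,
  π_2 = (9/13)/(9/13 + 1/6) = (9/13)/(67/78) = 54/67.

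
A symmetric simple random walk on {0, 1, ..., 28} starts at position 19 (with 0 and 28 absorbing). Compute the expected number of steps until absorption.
E[τ | X_0 = 19] = 171

Let v_k = E[τ | X_0 = k]. Boundary: v_0 = v_28 = 0. Recurrence: v_k = 1 + (v_{k-1} + v_{k+1})/2 for 1 ≤ k ≤ 27. The particular solution to v_k − (v_{k-1} + v_{k+1})/2 = 1 is v_k = −k^2. Adding homogeneous solution A + B k and matching boundaries gives v_k = k (28 − k). Substituting k = 19: v_19 = 19 · 9 = 171.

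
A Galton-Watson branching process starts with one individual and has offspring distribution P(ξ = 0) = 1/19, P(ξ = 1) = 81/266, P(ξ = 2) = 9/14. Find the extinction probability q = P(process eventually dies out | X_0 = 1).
q = 14/171

The pgf is f(s) = 1/19 + 81/266·s + 9/14·s². The extinction probability q is the smallest fixed point of f in [0, 1]. Setting s = f(s):
  9/14·s² + (81/266 − 1)·s + 1/19 = 0
  9/14·s² − (1/19 + 9/14)·s + 1/19 = 0
which factors as (s − 1)·(9/14·s − 1/19) = 0, giving roots s = 1 and s = (1/19)/(9/14) = 14/171.
Mean offspring μ = 81/266 + 2·9/14 = 423/266 > 1 (supercritical), so q < 1. The extinction probability is the smaller root: q = (1/19)/(9/14) = 14/171.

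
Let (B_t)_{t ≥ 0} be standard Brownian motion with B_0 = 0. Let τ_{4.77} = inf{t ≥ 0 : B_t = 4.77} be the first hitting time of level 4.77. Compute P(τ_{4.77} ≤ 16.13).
P(τ_{4.77} ≤ 16.13) = 2(1 − Φ(4.77/√16.13)) = 2(1 − Φ(1.1877)) ≈ 0.2350

By the reflection principle for standard BM, P(τ_b ≤ t) = 2 · P(B_t ≥ b). Since B_t ~ N(0, t), P(B_t ≥ 4.77) = 1 − Φ(4.77/√t) = 1 − Φ(4.77/√16.13) = 1 − Φ(1.1877) ≈ 0.11748. Doubling: P(τ_{4.77} ≤ 16.13) ≈ 2 · 0.11748 = 0.23496 ≈ 0.2350.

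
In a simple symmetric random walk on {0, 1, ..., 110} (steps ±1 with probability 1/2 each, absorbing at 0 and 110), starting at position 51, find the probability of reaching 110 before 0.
P(hit 110 before 0) = 51/110

Let u_k = P(hit 110 before 0 | start at k). Then u_0 = 0, u_110 = 1, and u_k = u_{k-1}/2 + u_{k+1}/2 for 1 ≤ k ≤ 109. This harmonic recurrence is solved by u_k = k/110, giving u_51 = 51/110.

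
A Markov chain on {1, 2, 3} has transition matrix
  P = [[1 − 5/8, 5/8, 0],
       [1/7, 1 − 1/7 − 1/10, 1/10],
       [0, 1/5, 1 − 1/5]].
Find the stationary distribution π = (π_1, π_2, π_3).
π = (16/121, 70/121, 35/121)

This is a birth-death chain on three states, which satisfies detailed balance: π_1 · P_{12} = π_2 · P_{21} and π_2 · P_{23} = π_3 · P_{32}.
From π_1 · 5/8 = π_2 · 1/7: π_2/π_1 = (5/8)/(1/7) = 35/8.
From π_2 · 1/10 = π_3 · 1/5: π_3/π_2 = (1/10)/(1/5) = 1/2.
Take π_1 proportional to 1; then unnormalized π = (1, 35/8, 35/16). Normalize by dividing by the sum 121/16:
  π = (16/121, 70/121, 35/121).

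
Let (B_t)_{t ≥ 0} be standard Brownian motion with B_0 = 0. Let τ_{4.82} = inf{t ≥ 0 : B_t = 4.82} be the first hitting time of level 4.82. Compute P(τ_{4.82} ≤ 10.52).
P(τ_{4.82} ≤ 10.52) = 2(1 − Φ(4.82/√10.52)) = 2(1 − Φ(1.4861)) ≈ 0.1373

By the reflection principle for standard BM, P(τ_b ≤ t) = 2 · P(B_t ≥ b). Since B_t ~ N(0, t), P(B_t ≥ 4.82) = 1 − Φ(4.82/√t) = 1 − Φ(4.82/√10.52) = 1 − Φ(1.4861) ≈ 0.06863. Doubling: P(τ_{4.82} ≤ 10.52) ≈ 2 · 0.06863 = 0.13726 ≈ 0.1373.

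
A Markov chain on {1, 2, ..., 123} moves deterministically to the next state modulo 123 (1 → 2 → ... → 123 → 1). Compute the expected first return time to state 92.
E[T_92 | X_0 = 92] = 123

The chain cycles deterministically, so starting at state 92 it returns in exactly 123 steps. Equivalently, the stationary distribution is uniform π_j = 1/123 for every state j, so by Kac's formula E[T_92] = 1/π_92 = 123.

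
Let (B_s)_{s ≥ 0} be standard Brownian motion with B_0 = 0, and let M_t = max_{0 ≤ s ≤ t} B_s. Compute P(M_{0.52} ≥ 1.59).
P(M_{0.52} ≥ 1.59) = 2·P(B_{0.52} ≥ 1.59) = 2(1 − Φ(1.59/√0.52)) ≈ 0.0275

By the reflection principle for Brownian motion, P(M_t ≥ a) = 2 · P(B_t ≥ a) for a ≥ 0. Since B_t ~ N(0, t), P(B_t ≥ 1.59) = 1 − Φ(1.59/√t) = 1 − Φ(1.59/√0.52) = 1 − Φ(2.2049). So
  P(M_{0.52} ≥ 1.59) = 2(1 − Φ(2.2049)) ≈ 0.0275.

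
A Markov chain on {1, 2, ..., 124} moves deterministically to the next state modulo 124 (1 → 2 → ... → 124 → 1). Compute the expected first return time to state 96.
E[T_96 | X_0 = 96] = 124

The chain cycles deterministically, so starting at state 96 it returns in exactly 124 steps. Equivalently, the stationary distribution is uniform π_j = 1/124 for every state j, so by Kac's formula E[T_96] = 1/π_96 = 124.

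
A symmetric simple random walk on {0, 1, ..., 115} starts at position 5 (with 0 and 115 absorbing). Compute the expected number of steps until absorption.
E[τ | X_0 = 5] = 550

Let v_k = E[τ | X_0 = k]. Boundary: v_0 = v_115 = 0. Recurrence: v_k = 1 + (v_{k-1} + v_{k+1})/2 for 1 ≤ k ≤ 114. The particular solution to v_k − (v_{k-1} + v_{k+1})/2 = 1 is v_k = −k^2. Adding homogeneous solution A + B k and matching boundaries gives v_k = k (115 − k). Substituting k = 5: v_5 = 5 · 110 = 550.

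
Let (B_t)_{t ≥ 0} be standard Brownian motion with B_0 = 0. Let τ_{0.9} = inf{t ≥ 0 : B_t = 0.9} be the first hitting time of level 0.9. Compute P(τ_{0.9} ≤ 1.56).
P(τ_{0.9} ≤ 1.56) = 2(1 − Φ(0.9/√1.56)) = 2(1 − Φ(0.7206)) ≈ 0.4712

By the reflection principle for standard BM, P(τ_b ≤ t) = 2 · P(B_t ≥ b). Since B_t ~ N(0, t), P(B_t ≥ 0.9) = 1 − Φ(0.9/√t) = 1 − Φ(0.9/√1.56) = 1 − Φ(0.7206) ≈ 0.23558. Doubling: P(τ_{0.9} ≤ 1.56) ≈ 2 · 0.23558 = 0.47116 ≈ 0.4712.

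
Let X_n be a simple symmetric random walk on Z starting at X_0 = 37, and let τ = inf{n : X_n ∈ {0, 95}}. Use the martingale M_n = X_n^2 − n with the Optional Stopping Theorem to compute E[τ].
E[τ] = 2146

M_n = X_n^2 − n is a martingale (since E[X_{n+1}^2 | F_n] = X_n^2 + 1). By OST (τ has finite mean in a bounded region), E[M_τ] = E[M_0] = X_0^2 − 0 = 37^2 = 1369. Also E[M_τ] = E[X_τ^2] − E[τ]. The walk exits at 0 or 95, with P(hit 95 first) = 37/95, so E[X_τ^2] = 95^2 · 37/95 + 0 = 3515. Thus E[τ] = E[X_τ^2] − E[M_τ] = 3515 − 1369 = 2146 = 37(95 − 37) = 2146.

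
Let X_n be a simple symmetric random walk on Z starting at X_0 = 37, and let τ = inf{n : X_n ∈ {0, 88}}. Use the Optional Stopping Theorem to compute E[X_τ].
E[X_τ] = 37

X_n is a martingale and τ is a bounded-mean stopping time (indeed τ is finite a.s. with bounded expectation since the walk is in a bounded region). By the OST, E[X_τ] = E[X_0] = 37. Equivalently: E[X_τ] = 88 · P(hit 88 first) + 0 · P(hit 0 first) = 88 · (37/88) = 37.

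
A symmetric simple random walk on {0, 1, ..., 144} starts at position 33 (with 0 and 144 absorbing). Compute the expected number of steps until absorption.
E[τ | X_0 = 33] = 3663

Let v_k = E[τ | X_0 = k]. Boundary: v_0 = v_144 = 0. Recurrence: v_k = 1 + (v_{k-1} + v_{k+1})/2 for 1 ≤ k ≤ 143. The particular solution to v_k − (v_{k-1} + v_{k+1})/2 = 1 is v_k = −k^2. Adding homogeneous solution A + B k and matching boundaries gives v_k = k (144 − k). Substituting k = 33: v_33 = 33 · 111 = 3663.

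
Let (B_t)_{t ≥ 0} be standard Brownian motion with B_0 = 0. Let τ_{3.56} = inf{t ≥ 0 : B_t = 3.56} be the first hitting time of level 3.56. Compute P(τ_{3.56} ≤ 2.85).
P(τ_{3.56} ≤ 2.85) = 2(1 − Φ(3.56/√2.85)) = 2(1 − Φ(2.1088)) ≈ 0.0350

By the reflection principle for standard BM, P(τ_b ≤ t) = 2 · P(B_t ≥ b). Since B_t ~ N(0, t), P(B_t ≥ 3.56) = 1 − Φ(3.56/√t) = 1 − Φ(3.56/√2.85) = 1 − Φ(2.1088) ≈ 0.01748. Doubling: P(τ_{3.56} ≤ 2.85) ≈ 2 · 0.01748 = 0.03496 ≈ 0.0350.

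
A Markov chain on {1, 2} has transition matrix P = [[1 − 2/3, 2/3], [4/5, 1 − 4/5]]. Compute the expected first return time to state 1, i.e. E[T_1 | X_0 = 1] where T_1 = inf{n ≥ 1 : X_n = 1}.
E[T_1 | X_0 = 1] = 1/π_1 = 11/6

For an irreducible recurrent Markov chain with stationary distribution π, E[T_i | X_0 = i] = 1/π_i (Kac's formula). Here π_1 = (4/5)/(2/3 + 4/5) = (4/5)/(22/15) = 6/11, so E[T_1 | X_0 = 1] = 1/π_1 = (2/3 + 4/5)/(4/5) = (22/15)/(4/5) = 11/6.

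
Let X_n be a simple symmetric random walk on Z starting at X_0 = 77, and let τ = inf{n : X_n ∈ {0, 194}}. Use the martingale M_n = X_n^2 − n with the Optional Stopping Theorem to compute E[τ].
E[τ] = 9009

M_n = X_n^2 − n is a martingale (since E[X_{n+1}^2 | F_n] = X_n^2 + 1). By OST (τ has finite mean in a bounded region), E[M_τ] = E[M_0] = X_0^2 − 0 = 77^2 = 5929. Also E[M_τ] = E[X_τ^2] − E[τ]. The walk exits at 0 or 194, with P(hit 194 first) = 77/194, so E[X_τ^2] = 194^2 · 77/194 + 0 = 14938. Thus E[τ] = E[X_τ^2] − E[M_τ] = 14938 − 5929 = 9009 = 77(194 − 77) = 9009.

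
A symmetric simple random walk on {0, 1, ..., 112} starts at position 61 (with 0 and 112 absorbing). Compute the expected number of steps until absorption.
E[τ | X_0 = 61] = 3111

Let v_k = E[τ | X_0 = k]. Boundary: v_0 = v_112 = 0. Recurrence: v_k = 1 + (v_{k-1} + v_{k+1})/2 for 1 ≤ k ≤ 111. The particular solution to v_k − (v_{k-1} + v_{k+1})/2 = 1 is v_k = −k^2. Adding homogeneous solution A + B k and matching boundaries gives v_k = k (112 − k). Substituting k = 61: v_61 = 61 · 51 = 3111.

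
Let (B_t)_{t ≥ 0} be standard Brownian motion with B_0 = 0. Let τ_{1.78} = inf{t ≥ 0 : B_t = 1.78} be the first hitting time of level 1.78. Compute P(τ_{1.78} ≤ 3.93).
P(τ_{1.78} ≤ 3.93) = 2(1 − Φ(1.78/√3.93)) = 2(1 − Φ(0.8979)) ≈ 0.3692

By the reflection principle for standard BM, P(τ_b ≤ t) = 2 · P(B_t ≥ b). Since B_t ~ N(0, t), P(B_t ≥ 1.78) = 1 − Φ(1.78/√t) = 1 − Φ(1.78/√3.93) = 1 − Φ(0.8979) ≈ 0.18462. Doubling: P(τ_{1.78} ≤ 3.93) ≈ 2 · 0.18462 = 0.36924 ≈ 0.3692.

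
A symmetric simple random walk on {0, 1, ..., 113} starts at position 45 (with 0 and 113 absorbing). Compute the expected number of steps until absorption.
E[τ | X_0 = 45] = 3060

Let v_k = E[τ | X_0 = k]. Boundary: v_0 = v_113 = 0. Recurrence: v_k = 1 + (v_{k-1} + v_{k+1})/2 for 1 ≤ k ≤ 112. The particular solution to v_k − (v_{k-1} + v_{k+1})/2 = 1 is v_k = −k^2. Adding homogeneous solution A + B k and matching boundaries gives v_k = k (113 − k). Substituting k = 45: v_45 = 45 · 68 = 3060.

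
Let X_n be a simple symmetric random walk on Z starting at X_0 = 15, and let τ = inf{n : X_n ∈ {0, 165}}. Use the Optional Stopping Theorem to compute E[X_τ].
E[X_τ] = 15

X_n is a martingale and τ is a bounded-mean stopping time (indeed τ is finite a.s. with bounded expectation since the walk is in a bounded region). By the OST, E[X_τ] = E[X_0] = 15. Equivalently: E[X_τ] = 165 · P(hit 165 first) + 0 · P(hit 0 first) = 165 · (15/165) = 15.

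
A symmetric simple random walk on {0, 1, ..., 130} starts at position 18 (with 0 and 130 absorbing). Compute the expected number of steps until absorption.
E[τ | X_0 = 18] = 2016

Let v_k = E[τ | X_0 = k]. Boundary: v_0 = v_130 = 0. Recurrence: v_k = 1 + (v_{k-1} + v_{k+1})/2 for 1 ≤ k ≤ 129. The particular solution to v_k − (v_{k-1} + v_{k+1})/2 = 1 is v_k = −k^2. Adding homogeneous solution A + B k and matching boundaries gives v_k = k (130 − k). Substituting k = 18: v_18 = 18 · 112 = 2016.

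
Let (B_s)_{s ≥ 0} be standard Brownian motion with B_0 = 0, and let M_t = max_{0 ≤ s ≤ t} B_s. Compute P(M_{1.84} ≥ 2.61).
P(M_{1.84} ≥ 2.61) = 2·P(B_{1.84} ≥ 2.61) = 2(1 − Φ(2.61/√1.84)) ≈ 0.0543

By the reflection principle for Brownian motion, P(M_t ≥ a) = 2 · P(B_t ≥ a) for a ≥ 0. Since B_t ~ N(0, t), P(B_t ≥ 2.61) = 1 − Φ(2.61/√t) = 1 − Φ(2.61/√1.84) = 1 − Φ(1.9241). So
  P(M_{1.84} ≥ 2.61) = 2(1 − Φ(1.9241)) ≈ 0.0543.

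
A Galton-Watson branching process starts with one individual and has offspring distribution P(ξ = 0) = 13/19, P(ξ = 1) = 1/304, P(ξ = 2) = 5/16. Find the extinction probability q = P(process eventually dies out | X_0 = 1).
q = 1

Mean offspring μ = 0·13/19 + 1·1/304 + 2·5/16 = 191/304 ≤ 1. For μ ≤ 1 with offspring not concentrated at 1, the Galton-Watson process goes extinct almost surely, so q = 1.
(Algebraic check: The pgf is f(s) = 13/19 + 1/304·s + 5/16·s². The extinction probability q is the smallest fixed point of f in [0, 1]. Setting s = f(s):
  5/16·s² + (1/304 − 1)·s + 13/19 = 0
  5/16·s² − (13/19 + 5/16)·s + 13/19 = 0
which factors as (s − 1)·(5/16·s − 13/19) = 0, giving roots s = 1 and s = (13/19)/(5/16) = 208/95. Since 208/95 ≥ 1, the smallest root in [0, 1] is s = 1.)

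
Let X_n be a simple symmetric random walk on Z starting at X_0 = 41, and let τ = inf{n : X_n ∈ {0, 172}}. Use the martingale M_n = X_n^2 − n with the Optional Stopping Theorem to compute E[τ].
E[τ] = 5371

M_n = X_n^2 − n is a martingale (since E[X_{n+1}^2 | F_n] = X_n^2 + 1). By OST (τ has finite mean in a bounded region), E[M_τ] = E[M_0] = X_0^2 − 0 = 41^2 = 1681. Also E[M_τ] = E[X_τ^2] − E[τ]. The walk exits at 0 or 172, with P(hit 172 first) = 41/172, so E[X_τ^2] = 172^2 · 41/172 + 0 = 7052. Thus E[τ] = E[X_τ^2] − E[M_τ] = 7052 − 1681 = 5371 = 41(172 − 41) = 5371.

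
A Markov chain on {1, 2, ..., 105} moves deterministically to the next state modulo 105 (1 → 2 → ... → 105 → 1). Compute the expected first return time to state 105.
E[T_105 | X_0 = 105] = 105

The chain cycles deterministically, so starting at state 105 it returns in exactly 105 steps. Equivalently, the stationary distribution is uniform π_j = 1/105 for every state j, so by Kac's formula E[T_105] = 1/π_105 = 105.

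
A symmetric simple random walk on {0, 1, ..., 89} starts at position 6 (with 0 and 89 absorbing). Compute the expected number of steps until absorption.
E[τ | X_0 = 6] = 498

Let v_k = E[τ | X_0 = k]. Boundary: v_0 = v_89 = 0. Recurrence: v_k = 1 + (v_{k-1} + v_{k+1})/2 for 1 ≤ k ≤ 88. The particular solution to v_k − (v_{k-1} + v_{k+1})/2 = 1 is v_k = −k^2. Adding homogeneous solution A + B k and matching boundaries gives v_k = k (89 − k). Substituting k = 6: v_6 = 6 · 83 = 498.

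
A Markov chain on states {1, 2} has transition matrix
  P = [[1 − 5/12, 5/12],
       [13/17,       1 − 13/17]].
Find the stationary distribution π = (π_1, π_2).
π_1 = 156/241, π_2 = 85/241

Solve πP = π with π_1 + π_2 = 1. From πP = π: π_1 · (1 − 5/12) + π_2 · 13/17 = π_1 ⇒ π_2 · 13/17 = π_1 · 5/12 ⇒ π_2/π_1 = (5/12)/(13/17) = 85/156. Together with π_1 + π_2 = 1:
  π_1 = (13/17)/(5/12 + 13/17) = (13/17)/(241/204) = 156/241,
  π_2 = (5/12)/(5/12 + 13/17) = (5/12)/(241/204) = 85/241.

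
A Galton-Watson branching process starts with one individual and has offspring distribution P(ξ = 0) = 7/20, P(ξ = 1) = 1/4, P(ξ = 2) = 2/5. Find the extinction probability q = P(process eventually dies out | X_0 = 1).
q = 7/8

The pgf is f(s) = 7/20 + 1/4·s + 2/5·s². The extinction probability q is the smallest fixed point of f in [0, 1]. Setting s = f(s):
  2/5·s² + (1/4 − 1)·s + 7/20 = 0
  2/5·s² − (7/20 + 2/5)·s + 7/20 = 0
which factors as (s − 1)·(2/5·s − 7/20) = 0, giving roots s = 1 and s = (7/20)/(2/5) = 7/8.
Mean offspring μ = 1/4 + 2·2/5 = 21/20 > 1 (supercritical), so q < 1. The extinction probability is the smaller root: q = (7/20)/(2/5) = 7/8.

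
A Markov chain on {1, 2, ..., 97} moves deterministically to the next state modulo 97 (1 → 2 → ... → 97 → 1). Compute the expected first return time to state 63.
E[T_63 | X_0 = 63] = 97

The chain cycles deterministically, so starting at state 63 it returns in exactly 97 steps. Equivalently, the stationary distribution is uniform π_j = 1/97 for every state j, so by Kac's formula E[T_63] = 1/π_63 = 97.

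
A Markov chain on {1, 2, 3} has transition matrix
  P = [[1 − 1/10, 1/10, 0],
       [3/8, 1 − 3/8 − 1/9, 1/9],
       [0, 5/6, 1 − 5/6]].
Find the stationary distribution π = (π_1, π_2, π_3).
π = (225/293, 60/293, 8/293)

This is a birth-death chain on three states, which satisfies detailed balance: π_1 · P_{12} = π_2 · P_{21} and π_2 · P_{23} = π_3 · P_{32}.
From π_1 · 1/10 = π_2 · 3/8: π_2/π_1 = (1/10)/(3/8) = 4/15.
From π_2 · 1/9 = π_3 · 5/6: π_3/π_2 = (1/9)/(5/6) = 2/15.
Take π_1 proportional to 1; then unnormalized π = (1, 4/15, 8/225). Normalize by dividing by the sum 293/225:
  π = (225/293, 60/293, 8/293).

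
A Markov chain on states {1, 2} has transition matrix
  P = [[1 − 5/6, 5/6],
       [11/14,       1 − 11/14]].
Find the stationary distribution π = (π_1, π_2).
π_1 = 33/68, π_2 = 35/68

Solve πP = π with π_1 + π_2 = 1. From πP = π: π_1 · (1 − 5/6) + π_2 · 11/14 = π_1 ⇒ π_2 · 11/14 = π_1 · 5/6 ⇒ π_2/π_1 = (5/6)/(11/14) = 35/33. Together with π_1 + π_2 = 1:
  π_1 = (11/14)/(5/6 + 11/14) = (11/14)/(34/21) = 33/68,
  π_2 = (5/6)/(5/6 + 11/14) = (5/6)/(34/21) = 35/68.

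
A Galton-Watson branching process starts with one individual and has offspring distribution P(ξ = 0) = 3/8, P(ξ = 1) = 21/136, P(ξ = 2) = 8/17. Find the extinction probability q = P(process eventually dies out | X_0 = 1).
q = 51/64

The pgf is f(s) = 3/8 + 21/136·s + 8/17·s². The extinction probability q is the smallest fixed point of f in [0, 1]. Setting s = f(s):
  8/17·s² + (21/136 − 1)·s + 3/8 = 0
  8/17·s² − (3/8 + 8/17)·s + 3/8 = 0
which factors as (s − 1)·(8/17·s − 3/8) = 0, giving roots s = 1 and s = (3/8)/(8/17) = 51/64.
Mean offspring μ = 21/136 + 2·8/17 = 149/136 > 1 (supercritical), so q < 1. The extinction probability is the smaller root: q = (3/8)/(8/17) = 51/64.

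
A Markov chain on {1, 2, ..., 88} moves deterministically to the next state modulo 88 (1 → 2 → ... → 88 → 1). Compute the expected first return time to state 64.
E[T_64 | X_0 = 64] = 88

The chain cycles deterministically, so starting at state 64 it returns in exactly 88 steps. Equivalently, the stationary distribution is uniform π_j = 1/88 for every state j, so by Kac's formula E[T_64] = 1/π_64 = 88.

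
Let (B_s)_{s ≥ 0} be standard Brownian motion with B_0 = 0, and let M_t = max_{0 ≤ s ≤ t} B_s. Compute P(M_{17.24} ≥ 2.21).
P(M_{17.24} ≥ 2.21) = 2·P(B_{17.24} ≥ 2.21) = 2(1 − Φ(2.21/√17.24)) ≈ 0.5945

By the reflection principle for Brownian motion, P(M_t ≥ a) = 2 · P(B_t ≥ a) for a ≥ 0. Since B_t ~ N(0, t), P(B_t ≥ 2.21) = 1 − Φ(2.21/√t) = 1 − Φ(2.21/√17.24) = 1 − Φ(0.5323). So
  P(M_{17.24} ≥ 2.21) = 2(1 − Φ(0.5323)) ≈ 0.5945.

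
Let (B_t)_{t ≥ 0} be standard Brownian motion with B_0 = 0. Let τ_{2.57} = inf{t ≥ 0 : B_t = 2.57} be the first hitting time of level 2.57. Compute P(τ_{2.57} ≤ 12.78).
P(τ_{2.57} ≤ 12.78) = 2(1 − Φ(2.57/√12.78)) = 2(1 − Φ(0.7189)) ≈ 0.4722

By the reflection principle for standard BM, P(τ_b ≤ t) = 2 · P(B_t ≥ b). Since B_t ~ N(0, t), P(B_t ≥ 2.57) = 1 − Φ(2.57/√t) = 1 − Φ(2.57/√12.78) = 1 − Φ(0.7189) ≈ 0.23610. Doubling: P(τ_{2.57} ≤ 12.78) ≈ 2 · 0.23610 = 0.47220 ≈ 0.4722.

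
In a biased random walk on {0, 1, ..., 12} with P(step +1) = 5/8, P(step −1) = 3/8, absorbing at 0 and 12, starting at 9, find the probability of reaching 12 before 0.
P(hit 12 before 0) = (1 − (3/5)^9) / (1 − (3/5)^12) = 2466125/2485808

Let u_k denote P(reach 12 before 0 | start at k). Boundary: u_0 = 0, u_12 = 1. Recurrence: u_k = 5/8·u_{k+1} + 3/8·u_{k-1} for 1 ≤ k ≤ 11. Try u_k = A + B·r^k with r = q/p = (3/8)/(5/8) = 3/5. Substitution satisfies the recurrence; boundary conditions give:
  u_k = (1 − r^k) / (1 − r^N) = (1 − (3/5)^9) / (1 − (3/5)^12) = 2466125/2485808.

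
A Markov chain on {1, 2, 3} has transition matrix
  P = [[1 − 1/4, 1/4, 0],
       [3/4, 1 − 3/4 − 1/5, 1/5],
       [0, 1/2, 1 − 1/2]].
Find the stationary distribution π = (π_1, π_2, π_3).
π = (15/22, 5/22, 1/11)

This is a birth-death chain on three states, which satisfies detailed balance: π_1 · P_{12} = π_2 · P_{21} and π_2 · P_{23} = π_3 · P_{32}.
From π_1 · 1/4 = π_2 · 3/4: π_2/π_1 = (1/4)/(3/4) = 1/3.
From π_2 · 1/5 = π_3 · 1/2: π_3/π_2 = (1/5)/(1/2) = 2/5.
Take π_1 proportional to 1; then unnormalized π = (1, 1/3, 2/15). Normalize by dividing by the sum 22/15:
  π = (15/22, 5/22, 1/11).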